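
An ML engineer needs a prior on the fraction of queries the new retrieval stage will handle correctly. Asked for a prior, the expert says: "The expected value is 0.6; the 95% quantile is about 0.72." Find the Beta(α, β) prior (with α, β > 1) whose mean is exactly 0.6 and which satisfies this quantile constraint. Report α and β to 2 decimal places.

With mean 0.6 fixed, write α = 0.6s, β = 0.4s where s = α+β.
Need P(θ < 0.72) = 0.95 under Beta(0.6s, 0.4s). Normal approximation: (q−m)/√(m(1−m)/s) ≈ z_{0.95} = 1.64, so s ≈ 0.6·0.4·(1.64)²/(0.72−0.6)² = 45.1.
At s = 45.1: P(θ<0.72) ≈ 0.956. Adjusting to match 0.95 gives s ≈ 42.20.
So α = 0.6·42.20 ≈ 25.32, β = 0.4·42.20 ≈ 16.88.

α ≈ 25.32, β ≈ 16.88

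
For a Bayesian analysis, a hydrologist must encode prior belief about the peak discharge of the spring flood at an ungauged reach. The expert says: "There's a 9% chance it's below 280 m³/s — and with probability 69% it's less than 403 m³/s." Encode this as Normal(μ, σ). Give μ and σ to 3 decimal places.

μ = 369.792, σ = 66.971

For Normal(μ,σ), the p-quantile is μ + z_p·σ. Here z_{0.09} = -1.341, z_{0.69} = 0.4959.
So 280 = μ − 1.341σ and 403 = μ + 0.4959σ.
Subtracting: σ = (403 − 280)/(0.4959 − (-1.341)) = 66.971.
Then μ = 280 − (-1.341)·66.971 = 369.792.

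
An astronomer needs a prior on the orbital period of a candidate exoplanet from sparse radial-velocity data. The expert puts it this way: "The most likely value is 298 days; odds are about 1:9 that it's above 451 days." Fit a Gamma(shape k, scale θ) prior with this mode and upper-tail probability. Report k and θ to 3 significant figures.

k ≈ 11.8, θ ≈ 27.5

Gamma(k,θ) with k>1 has mode (k−1)θ, so θ = 298/(k−1).
Need P(X < 451) = 0.9 with θ tied to k this way. Start at k = 2, θ = 298: P(X<451) ≈ 0.447.
Too low — raise k to concentrate. Iterating converges to k ≈ 11.8.
Then θ = 298/(11.8−1) ≈ 27.5.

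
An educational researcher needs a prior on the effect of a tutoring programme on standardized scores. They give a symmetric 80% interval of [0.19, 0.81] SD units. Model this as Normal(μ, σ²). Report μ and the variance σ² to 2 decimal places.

μ = 0.50, σ² = 0.06

A symmetric 80% interval runs μ ± z·σ with z = 1.282.
Half-width = 0.31, so σ = 0.31/1.282 = 0.242 and σ² = 0.06.
μ is the interval midpoint, 0.50.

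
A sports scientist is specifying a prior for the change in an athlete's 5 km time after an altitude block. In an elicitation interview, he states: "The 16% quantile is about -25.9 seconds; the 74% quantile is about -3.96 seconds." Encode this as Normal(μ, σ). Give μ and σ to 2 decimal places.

For Normal(μ,σ), the p-quantile is μ + z_p·σ. Here z_{0.16} = -0.9945, z_{0.74} = 0.6433.
So -25.9 = μ − 0.9945σ and -3.96 = μ + 0.6433σ.
Subtracting: σ = (-3.96 − -25.9)/(0.6433 − (-0.9945)) = 13.40.
Then μ = -25.9 − (-0.9945)·13.40 = -12.58.

μ = -12.58, σ = 13.40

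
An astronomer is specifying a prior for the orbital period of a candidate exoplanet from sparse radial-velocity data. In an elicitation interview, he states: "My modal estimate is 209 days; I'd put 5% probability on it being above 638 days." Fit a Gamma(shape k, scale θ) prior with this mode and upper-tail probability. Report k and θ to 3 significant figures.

Gamma(k,θ) with k>1 has mode (k−1)θ, so θ = 209/(k−1).
Need P(X < 638) = 0.95 with θ tied to k this way. Start at k = 2, θ = 209: P(X<638) ≈ 0.809.
Too low — raise k to concentrate. Iterating converges to k ≈ 3.12.
Then θ = 209/(3.12−1) ≈ 98.5.

k ≈ 3.12, θ ≈ 98.5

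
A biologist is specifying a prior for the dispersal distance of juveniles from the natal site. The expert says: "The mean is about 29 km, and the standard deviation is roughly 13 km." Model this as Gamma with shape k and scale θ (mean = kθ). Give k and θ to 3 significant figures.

k ≈ 4.98, θ ≈ 5.83

For Gamma(k, scale θ): mean = kθ, variance = kθ², so CV = 1/√k.
CV = SD/mean = 13/29 = 0.4483, hence k = 1/CV² = 4.98.
Then θ = mean/k = 29/4.98 = 5.83.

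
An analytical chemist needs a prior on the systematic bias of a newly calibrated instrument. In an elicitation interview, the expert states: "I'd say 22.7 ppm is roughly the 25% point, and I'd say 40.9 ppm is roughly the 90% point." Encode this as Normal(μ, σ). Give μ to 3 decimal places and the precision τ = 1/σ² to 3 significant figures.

The p-quantile of Normal(μ,σ) is μ + z_p·σ, with z_{0.25} = -0.6745 and z_{0.9} = 1.282.
Eliminate σ: μ = (z₂·x₁ − z₁·x₂)/(z₂ − z₁) = (1.282·22.7 − (-0.6745)·40.9)/1.956 = 28.976.
Then σ = (x₂ − x₁)/(z₂ − z₁) = (40.9 − 22.7)/1.956 = 9.305.
Precision τ = 1/σ² = 1/9.305² = 0.0116.

μ = 28.976, τ = 0.0116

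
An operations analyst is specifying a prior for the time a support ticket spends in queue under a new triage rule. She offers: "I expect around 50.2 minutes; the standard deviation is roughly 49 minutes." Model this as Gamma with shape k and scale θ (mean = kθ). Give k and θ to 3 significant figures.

k ≈ 1.05, θ ≈ 47.8

For Gamma(k, scale θ): mean = kθ, variance = kθ², so CV = 1/√k.
CV = SD/mean = 49/50.2 = 0.9761, hence k = 1/CV² = 1.05.
Then θ = mean/k = 50.2/1.05 = 47.8.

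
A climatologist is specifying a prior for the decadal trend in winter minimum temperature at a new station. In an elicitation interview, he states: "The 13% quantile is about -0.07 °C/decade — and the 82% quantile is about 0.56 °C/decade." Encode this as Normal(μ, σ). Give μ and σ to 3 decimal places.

μ = 0.278, σ = 0.309

The p-quantile of Normal(μ,σ) is μ + z_p·σ, with z_{0.13} = -1.126 and z_{0.82} = 0.9154.
Eliminate σ: μ = (z₂·x₁ − z₁·x₂)/(z₂ − z₁) = (0.9154·-0.07 − (-1.126)·0.56)/2.042 = 0.278.
Then σ = (x₂ − x₁)/(z₂ − z₁) = (0.56 − -0.07)/2.042 = 0.309.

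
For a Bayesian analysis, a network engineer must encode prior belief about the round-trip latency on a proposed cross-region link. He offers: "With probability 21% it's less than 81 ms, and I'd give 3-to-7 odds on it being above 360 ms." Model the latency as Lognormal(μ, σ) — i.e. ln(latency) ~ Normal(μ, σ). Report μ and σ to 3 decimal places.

If T ~ Lognormal(μ,σ) then ln T ~ Normal(μ,σ), so the p-quantile of ln T is μ + z_p·σ.
ln(81) = 4.394 and ln(360) = 5.886; z_{0.21} = -0.8064, z_{0.7} = 0.5244.
σ = (5.886 − 4.394)/(0.5244 − (-0.8064)) = 1.121.
μ = 4.394 − (-0.8064)·1.121 = 5.298.

μ ≈ 5.298, σ ≈ 1.121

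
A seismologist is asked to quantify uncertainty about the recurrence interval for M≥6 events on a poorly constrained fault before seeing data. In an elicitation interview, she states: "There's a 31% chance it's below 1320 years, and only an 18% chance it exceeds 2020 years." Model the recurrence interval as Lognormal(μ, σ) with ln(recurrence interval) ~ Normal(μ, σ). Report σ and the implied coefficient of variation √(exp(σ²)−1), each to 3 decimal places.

If T ~ Lognormal(μ,σ) then ln T ~ Normal(μ,σ), so the p-quantile of ln T is μ + z_p·σ.
ln(1320) = 7.185 and ln(2020) = 7.611; z_{0.31} = -0.4959, z_{0.82} = 0.9154.
σ = (7.611 − 7.185)/(0.9154 − (-0.4959)) = 0.301.
μ = 7.185 − (-0.4959)·0.301 = 7.335.
CV = √(exp(σ²)−1) = √(exp(0.0909)−1) = 0.308.

σ ≈ 0.301, CV ≈ 0.308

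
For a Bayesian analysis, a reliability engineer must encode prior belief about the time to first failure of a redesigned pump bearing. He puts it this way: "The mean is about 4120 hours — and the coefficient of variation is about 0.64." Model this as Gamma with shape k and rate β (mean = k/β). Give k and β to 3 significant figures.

k ≈ 2.44, β ≈ 0.000593

For Gamma(k, rate β): mean = k/β, variance = k/β², so CV = 1/√k.
CV = 0.64, hence k = 1/CV² = 2.44.
Then β = k/mean = 2.44/4120 = 0.000593.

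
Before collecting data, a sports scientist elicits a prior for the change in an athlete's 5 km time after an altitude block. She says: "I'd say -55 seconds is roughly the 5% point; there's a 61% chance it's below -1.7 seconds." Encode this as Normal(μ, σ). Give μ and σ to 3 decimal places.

The p-quantile of Normal(μ,σ) is μ + z_p·σ, with z_{0.05} = -1.645 and z_{0.61} = 0.2793.
Eliminate σ: μ = (z₂·x₁ − z₁·x₂)/(z₂ − z₁) = (0.2793·-55 − (-1.645)·-1.7)/1.924 = -9.437.
Then σ = (x₂ − x₁)/(z₂ − z₁) = (-1.7 − -55)/1.924 = 27.700.

μ = -9.437, σ = 27.700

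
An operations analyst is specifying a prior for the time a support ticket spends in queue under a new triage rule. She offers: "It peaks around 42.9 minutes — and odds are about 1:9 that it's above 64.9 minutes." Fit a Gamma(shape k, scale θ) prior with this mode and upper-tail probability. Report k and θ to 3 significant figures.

Gamma(k,θ) with k>1 has mode (k−1)θ, so θ = 42.9/(k−1).
Need P(X < 64.9) = 0.9 with θ tied to k this way. Start at k = 2, θ = 42.9: P(X<64.9) ≈ 0.446.
Too low — raise k to concentrate. Iterating converges to k ≈ 11.9.
Then θ = 42.9/(11.9−1) ≈ 3.95.

k ≈ 11.9, θ ≈ 3.95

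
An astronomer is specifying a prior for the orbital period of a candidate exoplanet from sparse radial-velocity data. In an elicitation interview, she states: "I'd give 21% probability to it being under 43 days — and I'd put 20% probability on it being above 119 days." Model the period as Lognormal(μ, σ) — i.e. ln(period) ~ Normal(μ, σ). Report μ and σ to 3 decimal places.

μ ≈ 4.259, σ ≈ 0.618

If T ~ Lognormal(μ,σ) then ln T ~ Normal(μ,σ), so the p-quantile of ln T is μ + z_p·σ.
ln(43) = 3.761 and ln(119) = 4.779; z_{0.21} = -0.8064, z_{0.8} = 0.8416.
σ = (4.779 − 3.761)/(0.8416 − (-0.8064)) = 0.618.
μ = 3.761 − (-0.8064)·0.618 = 4.259.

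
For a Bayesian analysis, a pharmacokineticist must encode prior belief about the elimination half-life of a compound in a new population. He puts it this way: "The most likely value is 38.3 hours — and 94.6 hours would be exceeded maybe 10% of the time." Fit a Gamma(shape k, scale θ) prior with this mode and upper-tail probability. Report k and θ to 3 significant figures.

k ≈ 3.35, θ ≈ 16.3

Gamma(k,θ) with k>1 has mode (k−1)θ, so θ = 38.3/(k−1).
Need P(X < 94.6) = 0.9 with θ tied to k this way. Start at k = 2, θ = 38.3: P(X<94.6) ≈ 0.706.
Too low — raise k to concentrate. Iterating converges to k ≈ 3.35.
Then θ = 38.3/(3.35−1) ≈ 16.3.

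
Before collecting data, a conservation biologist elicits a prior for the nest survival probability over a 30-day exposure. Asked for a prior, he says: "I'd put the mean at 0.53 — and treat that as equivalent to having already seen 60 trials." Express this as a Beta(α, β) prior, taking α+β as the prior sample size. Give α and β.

α = 31.8, β = 28.2

Under the effective-sample-size interpretation, Beta(α, β) has prior mean α/(α+β) and prior sample size α+β.
So α+β = 60 and α/(α+β) = 0.53, giving α = 0.53·60 = 31.8 and β = 60 − 31.8 = 28.2.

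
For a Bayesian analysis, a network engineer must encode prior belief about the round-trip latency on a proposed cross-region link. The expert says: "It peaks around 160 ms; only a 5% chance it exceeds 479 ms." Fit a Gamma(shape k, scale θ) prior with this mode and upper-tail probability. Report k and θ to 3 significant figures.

k ≈ 3.2, θ ≈ 72.6

Gamma(k,θ) with k>1 has mode (k−1)θ, so θ = 160/(k−1).
Need P(X < 479) = 0.95 with θ tied to k this way. Start at k = 2, θ = 160: P(X<479) ≈ 0.800.
Too low — raise k to concentrate. Iterating converges to k ≈ 3.2.
Then θ = 160/(3.2−1) ≈ 72.6.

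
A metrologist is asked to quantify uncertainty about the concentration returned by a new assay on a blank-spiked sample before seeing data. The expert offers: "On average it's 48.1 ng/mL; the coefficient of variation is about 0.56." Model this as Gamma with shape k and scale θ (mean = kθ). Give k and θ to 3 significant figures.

k ≈ 3.19, θ ≈ 15.1

For Gamma(k, scale θ): mean = kθ, variance = kθ², so CV = 1/√k.
CV = 0.56, hence k = 1/CV² = 3.19.
Then θ = mean/k = 48.1/3.19 = 15.1.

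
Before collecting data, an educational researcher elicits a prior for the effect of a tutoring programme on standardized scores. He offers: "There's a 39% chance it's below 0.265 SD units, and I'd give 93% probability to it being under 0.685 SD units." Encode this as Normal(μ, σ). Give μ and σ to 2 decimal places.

μ = 0.33, σ = 0.24

The p-quantile of Normal(μ,σ) is μ + z_p·σ, with z_{0.39} = -0.2793 and z_{0.93} = 1.476.
Eliminate σ: μ = (z₂·x₁ − z₁·x₂)/(z₂ − z₁) = (1.476·0.265 − (-0.2793)·0.685)/1.755 = 0.33.
Then σ = (x₂ − x₁)/(z₂ − z₁) = (0.685 − 0.265)/1.755 = 0.24.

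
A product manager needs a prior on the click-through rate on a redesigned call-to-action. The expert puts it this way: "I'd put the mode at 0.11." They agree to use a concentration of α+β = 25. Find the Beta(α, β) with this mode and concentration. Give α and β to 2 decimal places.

α = 3.53, β = 21.47

For α,β > 1 the Beta mode is (α−1)/(α+β−2). With α+β = 25, the mode is (α−1)/23.
Set (α−1)/23 = 0.11 → α = 1 + 0.11·23 = 3.53.
β = 25 − α = 21.47.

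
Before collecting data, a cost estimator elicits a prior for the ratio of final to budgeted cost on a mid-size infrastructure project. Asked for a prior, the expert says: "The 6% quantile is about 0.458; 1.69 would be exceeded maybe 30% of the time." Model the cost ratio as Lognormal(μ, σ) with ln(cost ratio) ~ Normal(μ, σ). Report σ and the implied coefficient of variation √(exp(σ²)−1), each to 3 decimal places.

σ ≈ 0.628, CV ≈ 0.695

If T ~ Lognormal(μ,σ) then ln T ~ Normal(μ,σ), so the p-quantile of ln T is μ + z_p·σ.
ln(0.458) = -0.7809 and ln(1.69) = 0.5247; z_{0.06} = -1.555, z_{0.7} = 0.5244.
σ = (0.5247 − -0.7809)/(0.5244 − (-1.555)) = 0.628.
μ = -0.7809 − (-1.555)·0.628 = 0.195.
CV = √(exp(σ²)−1) = √(exp(0.3943)−1) = 0.695.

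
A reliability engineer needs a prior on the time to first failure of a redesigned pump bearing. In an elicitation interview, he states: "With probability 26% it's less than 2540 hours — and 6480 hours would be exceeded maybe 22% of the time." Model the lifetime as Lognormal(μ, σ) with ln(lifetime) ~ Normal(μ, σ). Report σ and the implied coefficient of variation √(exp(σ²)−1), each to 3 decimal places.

If T ~ Lognormal(μ,σ) then ln T ~ Normal(μ,σ), so the p-quantile of ln T is μ + z_p·σ.
ln(2540) = 7.84 and ln(6480) = 8.776; z_{0.26} = -0.6433, z_{0.78} = 0.7722.
σ = (8.776 − 7.84)/(0.7722 − (-0.6433)) = 0.662.
μ = 7.84 − (-0.6433)·0.662 = 8.266.
CV = √(exp(σ²)−1) = √(exp(0.4377)−1) = 0.741.

σ ≈ 0.662, CV ≈ 0.741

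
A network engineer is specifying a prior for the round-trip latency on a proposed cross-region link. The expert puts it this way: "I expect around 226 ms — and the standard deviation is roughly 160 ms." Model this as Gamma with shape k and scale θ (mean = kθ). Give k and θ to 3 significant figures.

k ≈ 2, θ ≈ 113

For Gamma(k, scale θ): mean = kθ, variance = kθ², so CV = 1/√k.
CV = SD/mean = 160/226 = 0.708, hence k = 1/CV² = 2.
Then θ = mean/k = 226/2 = 113.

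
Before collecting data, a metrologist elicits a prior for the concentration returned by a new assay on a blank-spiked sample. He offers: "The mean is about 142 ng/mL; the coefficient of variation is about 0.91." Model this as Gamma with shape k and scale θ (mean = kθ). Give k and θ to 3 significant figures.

For Gamma(k, scale θ): mean = kθ, variance = kθ², so CV = 1/√k.
CV = 0.91, hence k = 1/CV² = 1.21.
Then θ = mean/k = 142/1.21 = 118.

k ≈ 1.21, θ ≈ 118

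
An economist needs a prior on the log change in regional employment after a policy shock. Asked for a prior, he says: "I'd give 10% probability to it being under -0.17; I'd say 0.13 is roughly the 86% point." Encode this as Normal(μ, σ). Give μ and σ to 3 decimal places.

The p-quantile of Normal(μ,σ) is μ + z_p·σ, with z_{0.1} = -1.282 and z_{0.86} = 1.08.
Eliminate σ: μ = (z₂·x₁ − z₁·x₂)/(z₂ − z₁) = (1.08·-0.17 − (-1.282)·0.13)/2.362 = -0.007.
Then σ = (x₂ − x₁)/(z₂ − z₁) = (0.13 − -0.17)/2.362 = 0.127.

μ = -0.007, σ = 0.127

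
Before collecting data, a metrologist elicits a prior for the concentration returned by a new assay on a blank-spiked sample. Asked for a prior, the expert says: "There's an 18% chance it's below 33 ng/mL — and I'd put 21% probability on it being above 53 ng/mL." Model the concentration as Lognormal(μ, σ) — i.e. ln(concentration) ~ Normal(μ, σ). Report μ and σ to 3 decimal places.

If T ~ Lognormal(μ,σ) then ln T ~ Normal(μ,σ), so the p-quantile of ln T is μ + z_p·σ.
ln(33) = 3.497 and ln(53) = 3.97; z_{0.18} = -0.9154, z_{0.79} = 0.8064.
σ = (3.97 − 3.497)/(0.8064 − (-0.9154)) = 0.275.
μ = 3.497 − (-0.9154)·0.275 = 3.748.

μ ≈ 3.748, σ ≈ 0.275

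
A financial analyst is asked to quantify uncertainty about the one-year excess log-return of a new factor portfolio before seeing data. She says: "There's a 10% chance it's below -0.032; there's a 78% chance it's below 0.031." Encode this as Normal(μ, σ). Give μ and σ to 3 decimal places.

μ = 0.007, σ = 0.031

For Normal(μ,σ), the p-quantile is μ + z_p·σ. Here z_{0.1} = -1.282, z_{0.78} = 0.7722.
So -0.032 = μ − 1.282σ and 0.031 = μ + 0.7722σ.
Subtracting: σ = (0.031 − -0.032)/(0.7722 − (-1.282)) = 0.031.
Then μ = -0.032 − (-1.282)·0.031 = 0.007.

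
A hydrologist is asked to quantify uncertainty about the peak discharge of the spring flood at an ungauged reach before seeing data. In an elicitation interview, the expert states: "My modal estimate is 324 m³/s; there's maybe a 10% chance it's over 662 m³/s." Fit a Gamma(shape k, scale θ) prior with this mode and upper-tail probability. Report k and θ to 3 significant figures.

k ≈ 4.76, θ ≈ 86.2

Gamma(k,θ) with k>1 has mode (k−1)θ, so θ = 324/(k−1).
Need P(X < 662) = 0.9 with θ tied to k this way. Start at k = 2, θ = 324: P(X<662) ≈ 0.606.
Too low — raise k to concentrate. Iterating converges to k ≈ 4.76.
Then θ = 324/(4.76−1) ≈ 86.2.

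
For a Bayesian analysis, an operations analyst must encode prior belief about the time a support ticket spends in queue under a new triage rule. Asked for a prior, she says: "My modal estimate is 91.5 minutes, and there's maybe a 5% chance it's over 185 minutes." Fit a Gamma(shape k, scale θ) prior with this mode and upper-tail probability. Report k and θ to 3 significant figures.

k ≈ 6.59, θ ≈ 16.4

Gamma(k,θ) with k>1 has mode (k−1)θ, so θ = 91.5/(k−1).
Need P(X < 185) = 0.95 with θ tied to k this way. Start at k = 2, θ = 91.5: P(X<185) ≈ 0.600.
Too low — raise k to concentrate. Iterating converges to k ≈ 6.59.
Then θ = 91.5/(6.59−1) ≈ 16.4.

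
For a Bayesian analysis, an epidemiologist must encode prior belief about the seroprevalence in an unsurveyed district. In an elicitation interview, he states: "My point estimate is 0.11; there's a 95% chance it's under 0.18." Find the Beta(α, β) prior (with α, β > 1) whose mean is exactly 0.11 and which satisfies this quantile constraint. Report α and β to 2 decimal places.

α ≈ 7.06, β ≈ 57.14

With mean 0.11 fixed, write α = 0.11s, β = 0.89s where s = α+β.
Need P(θ < 0.18) = 0.95 under Beta(0.11s, 0.89s). Normal approximation: (q−m)/√(m(1−m)/s) ≈ z_{0.95} = 1.64, so s ≈ 0.11·0.89·(1.64)²/(0.18−0.11)² = 54.1.
At s = 54.1: P(θ<0.18) ≈ 0.936. Adjusting to match 0.95 gives s ≈ 64.20.
So α = 0.11·64.20 ≈ 7.06, β = 0.89·64.20 ≈ 57.14.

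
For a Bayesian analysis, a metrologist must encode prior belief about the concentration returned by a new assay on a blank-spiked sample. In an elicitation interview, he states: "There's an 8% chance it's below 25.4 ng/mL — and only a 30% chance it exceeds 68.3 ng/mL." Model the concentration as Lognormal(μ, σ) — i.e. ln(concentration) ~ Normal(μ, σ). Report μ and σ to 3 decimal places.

μ ≈ 3.955, σ ≈ 0.513

If T ~ Lognormal(μ,σ) then ln T ~ Normal(μ,σ), so the p-quantile of ln T is μ + z_p·σ.
ln(25.4) = 3.235 and ln(68.3) = 4.224; z_{0.08} = -1.405, z_{0.7} = 0.5244.
σ = (4.224 − 3.235)/(0.5244 − (-1.405)) = 0.513.
μ = 3.235 − (-1.405)·0.513 = 3.955.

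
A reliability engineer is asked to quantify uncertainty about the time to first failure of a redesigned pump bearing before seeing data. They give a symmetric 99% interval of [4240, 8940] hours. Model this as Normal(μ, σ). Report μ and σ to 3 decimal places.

μ = 6590.000, σ = 912.328

A symmetric 99% interval runs μ ± z·σ with z = 2.576.
Half-width = 2350, so σ = 2350/2.576 = 912.328.
μ is the interval midpoint, 6590.000.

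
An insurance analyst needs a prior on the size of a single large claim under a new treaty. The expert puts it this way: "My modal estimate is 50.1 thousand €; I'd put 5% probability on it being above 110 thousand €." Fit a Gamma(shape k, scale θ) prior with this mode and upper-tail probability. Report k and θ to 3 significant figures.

k ≈ 5.45, θ ≈ 11.3

Gamma(k,θ) with k>1 has mode (k−1)θ, so θ = 50.1/(k−1).
Need P(X < 110) = 0.95 with θ tied to k this way. Start at k = 2, θ = 50.1: P(X<110) ≈ 0.644.
Too low — raise k to concentrate. Iterating converges to k ≈ 5.45.
Then θ = 50.1/(5.45−1) ≈ 11.3.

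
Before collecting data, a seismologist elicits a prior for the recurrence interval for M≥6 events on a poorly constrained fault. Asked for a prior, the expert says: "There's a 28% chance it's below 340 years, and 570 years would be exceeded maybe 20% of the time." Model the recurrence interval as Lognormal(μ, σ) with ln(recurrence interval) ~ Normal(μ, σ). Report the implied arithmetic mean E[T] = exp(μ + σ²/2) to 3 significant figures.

E[T] ≈ 449 years

If T ~ Lognormal(μ,σ) then ln T ~ Normal(μ,σ), so the p-quantile of ln T is μ + z_p·σ.
ln(340) = 5.829 and ln(570) = 6.346; z_{0.28} = -0.5828, z_{0.8} = 0.8416.
σ = (6.346 − 5.829)/(0.8416 − (-0.5828)) = 0.363.
μ = 5.829 − (-0.5828)·0.363 = 6.040.
E[T] = exp(μ + σ²/2) = exp(6.040 + 0.0658) = 449 years.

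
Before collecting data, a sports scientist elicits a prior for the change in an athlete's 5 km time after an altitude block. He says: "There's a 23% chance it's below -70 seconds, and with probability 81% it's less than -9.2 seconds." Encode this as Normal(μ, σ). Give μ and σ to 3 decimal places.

μ = -42.215, σ = 37.606

For Normal(μ,σ), the p-quantile is μ + z_p·σ. Here z_{0.23} = -0.7388, z_{0.81} = 0.8779.
So -70 = μ − 0.7388σ and -9.2 = μ + 0.8779σ.
Subtracting: σ = (-9.2 − -70)/(0.8779 − (-0.7388)) = 37.606.
Then μ = -70 − (-0.7388)·37.606 = -42.215.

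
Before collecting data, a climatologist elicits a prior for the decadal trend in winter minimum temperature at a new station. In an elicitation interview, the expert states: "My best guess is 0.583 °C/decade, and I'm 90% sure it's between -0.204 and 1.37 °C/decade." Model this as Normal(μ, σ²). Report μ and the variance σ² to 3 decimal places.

A symmetric 90% interval runs μ ± z·σ with z = 1.645.
Half-width = 0.787, so σ = 0.787/1.645 = 0.4785 and σ² = 0.229.
μ is the stated best guess, 0.583.

μ = 0.583, σ² = 0.229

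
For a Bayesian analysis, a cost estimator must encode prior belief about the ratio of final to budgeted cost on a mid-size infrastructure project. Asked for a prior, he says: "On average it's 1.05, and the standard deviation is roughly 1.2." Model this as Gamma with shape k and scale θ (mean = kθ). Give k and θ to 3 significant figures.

k ≈ 0.766, θ ≈ 1.37

For Gamma(k, scale θ): mean = kθ, variance = kθ², so CV = 1/√k.
CV = SD/mean = 1.2/1.05 = 1.143, hence k = 1/CV² = 0.766.
Then θ = mean/k = 1.05/0.766 = 1.37.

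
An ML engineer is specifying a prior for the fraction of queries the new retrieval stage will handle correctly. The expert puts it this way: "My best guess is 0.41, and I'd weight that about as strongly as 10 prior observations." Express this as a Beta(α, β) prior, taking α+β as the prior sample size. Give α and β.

Under the effective-sample-size interpretation, Beta(α, β) has prior mean α/(α+β) and prior sample size α+β.
So α+β = 10 and α/(α+β) = 0.41, giving α = 0.41·10 = 4.1 and β = 10 − 4.1 = 5.9.

α = 4.1, β = 5.9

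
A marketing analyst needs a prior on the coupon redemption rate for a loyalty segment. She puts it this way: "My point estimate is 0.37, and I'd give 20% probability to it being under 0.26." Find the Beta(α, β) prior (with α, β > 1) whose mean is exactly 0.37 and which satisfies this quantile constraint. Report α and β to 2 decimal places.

With mean 0.37 fixed, write α = 0.37s, β = 0.63s where s = α+β.
Need P(θ < 0.26) = 0.2 under Beta(0.37s, 0.63s). Normal approximation: (q−m)/√(m(1−m)/s) ≈ z_{0.2} = -0.842, so s ≈ 0.37·0.63·(-0.842)²/(0.26−0.37)² = 13.6.
At s = 13.6: P(θ<0.26) ≈ 0.204. Adjusting to match 0.2 gives s ≈ 14.08.
So α = 0.37·14.08 ≈ 5.21, β = 0.63·14.08 ≈ 8.87.

α ≈ 5.21, β ≈ 8.87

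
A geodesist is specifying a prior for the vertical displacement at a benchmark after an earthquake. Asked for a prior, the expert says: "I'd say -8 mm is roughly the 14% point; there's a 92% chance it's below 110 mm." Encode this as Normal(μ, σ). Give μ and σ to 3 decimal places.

μ = 43.291, σ = 47.477

The p-quantile of Normal(μ,σ) is μ + z_p·σ, with z_{0.14} = -1.08 and z_{0.92} = 1.405.
Eliminate σ: μ = (z₂·x₁ − z₁·x₂)/(z₂ − z₁) = (1.405·-8 − (-1.08)·110)/2.485 = 43.291.
Then σ = (x₂ − x₁)/(z₂ − z₁) = (110 − -8)/2.485 = 47.477.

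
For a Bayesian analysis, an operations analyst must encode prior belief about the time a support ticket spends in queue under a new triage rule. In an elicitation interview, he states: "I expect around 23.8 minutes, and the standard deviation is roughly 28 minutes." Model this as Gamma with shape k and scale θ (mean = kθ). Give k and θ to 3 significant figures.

k ≈ 0.722, θ ≈ 32.9

For Gamma(k, scale θ): mean = kθ, variance = kθ², so CV = 1/√k.
CV = SD/mean = 28/23.8 = 1.176, hence k = 1/CV² = 0.722.
Then θ = mean/k = 23.8/0.722 = 32.9.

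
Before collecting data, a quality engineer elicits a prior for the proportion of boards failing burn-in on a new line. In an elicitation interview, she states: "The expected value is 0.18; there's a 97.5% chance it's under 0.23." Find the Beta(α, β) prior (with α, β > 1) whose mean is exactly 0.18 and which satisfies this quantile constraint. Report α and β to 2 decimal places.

With mean 0.18 fixed, write α = 0.18s, β = 0.82s where s = α+β.
Need P(θ < 0.23) = 0.975 under Beta(0.18s, 0.82s). Normal approximation: (q−m)/√(m(1−m)/s) ≈ z_{0.975} = 1.96, so s ≈ 0.18·0.82·(1.96)²/(0.23−0.18)² = 226.8.
At s = 226.8: P(θ<0.23) ≈ 0.970. Adjusting to match 0.975 gives s ≈ 248.71.
So α = 0.18·248.71 ≈ 44.77, β = 0.82·248.71 ≈ 203.94.

α ≈ 44.77, β ≈ 203.94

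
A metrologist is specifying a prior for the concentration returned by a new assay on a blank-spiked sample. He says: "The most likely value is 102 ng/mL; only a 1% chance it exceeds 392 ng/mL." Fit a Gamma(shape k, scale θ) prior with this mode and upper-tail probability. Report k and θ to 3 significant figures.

Gamma(k,θ) with k>1 has mode (k−1)θ, so θ = 102/(k−1).
Need P(X < 392) = 0.99 with θ tied to k this way. Start at k = 2, θ = 102: P(X<392) ≈ 0.896.
Too low — raise k to concentrate. Iterating converges to k ≈ 3.33.
Then θ = 102/(3.33−1) ≈ 43.7.

k ≈ 3.33, θ ≈ 43.7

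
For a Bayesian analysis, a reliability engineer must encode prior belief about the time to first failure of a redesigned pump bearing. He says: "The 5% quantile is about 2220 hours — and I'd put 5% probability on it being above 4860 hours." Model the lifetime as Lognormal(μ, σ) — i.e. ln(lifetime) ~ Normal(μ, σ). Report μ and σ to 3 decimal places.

μ ≈ 8.097, σ ≈ 0.238

If T ~ Lognormal(μ,σ) then ln T ~ Normal(μ,σ), so the p-quantile of ln T is μ + z_p·σ.
ln(2220) = 7.705 and ln(4860) = 8.489; z_{0.05} = -1.645, z_{0.95} = 1.645.
σ = (8.489 − 7.705)/(1.645 − (-1.645)) = 0.238.
μ = 7.705 − (-1.645)·0.238 = 8.097.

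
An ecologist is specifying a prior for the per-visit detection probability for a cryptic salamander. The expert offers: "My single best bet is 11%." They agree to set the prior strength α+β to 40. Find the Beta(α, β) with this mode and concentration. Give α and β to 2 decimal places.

For α,β > 1 the Beta mode is (α−1)/(α+β−2). With α+β = 40, the mode is (α−1)/38.
Set (α−1)/38 = 0.11 → α = 1 + 0.11·38 = 5.18.
β = 40 − α = 34.82.

α = 5.18, β = 34.82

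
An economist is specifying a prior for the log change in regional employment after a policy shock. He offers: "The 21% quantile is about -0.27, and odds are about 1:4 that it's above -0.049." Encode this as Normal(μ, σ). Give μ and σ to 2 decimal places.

The p-quantile of Normal(μ,σ) is μ + z_p·σ, with z_{0.21} = -0.8064 and z_{0.8} = 0.8416.
Eliminate σ: μ = (z₂·x₁ − z₁·x₂)/(z₂ − z₁) = (0.8416·-0.27 − (-0.8064)·-0.049)/1.648 = -0.16.
Then σ = (x₂ − x₁)/(z₂ − z₁) = (-0.049 − -0.27)/1.648 = 0.13.

μ = -0.16, σ = 0.13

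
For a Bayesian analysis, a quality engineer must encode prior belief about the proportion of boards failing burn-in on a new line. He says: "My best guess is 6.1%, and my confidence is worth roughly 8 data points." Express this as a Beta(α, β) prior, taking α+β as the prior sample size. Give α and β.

Under the effective-sample-size interpretation, Beta(α, β) has prior mean α/(α+β) and prior sample size α+β.
So α+β = 8 and α/(α+β) = 0.061, giving α = 0.061·8 = 0.488 and β = 8 − 0.488 = 7.512.

α = 0.488, β = 7.512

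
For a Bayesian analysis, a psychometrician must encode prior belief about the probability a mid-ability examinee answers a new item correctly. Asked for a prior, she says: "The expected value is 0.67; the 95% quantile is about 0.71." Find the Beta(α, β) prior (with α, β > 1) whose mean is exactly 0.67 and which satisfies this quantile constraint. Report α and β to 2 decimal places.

With mean 0.67 fixed, write α = 0.67s, β = 0.33s where s = α+β.
Need P(θ < 0.71) = 0.95 under Beta(0.67s, 0.33s). Normal approximation: (q−m)/√(m(1−m)/s) ≈ z_{0.95} = 1.64, so s ≈ 0.67·0.33·(1.64)²/(0.71−0.67)² = 373.9.
At s = 373.9: P(θ<0.71) ≈ 0.952. Adjusting to match 0.95 gives s ≈ 363.12.
So α = 0.67·363.12 ≈ 243.29, β = 0.33·363.12 ≈ 119.83.

α ≈ 243.29, β ≈ 119.83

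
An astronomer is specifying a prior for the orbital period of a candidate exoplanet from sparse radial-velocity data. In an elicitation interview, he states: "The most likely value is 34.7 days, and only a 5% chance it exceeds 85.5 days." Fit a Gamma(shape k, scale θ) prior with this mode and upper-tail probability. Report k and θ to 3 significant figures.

Gamma(k,θ) with k>1 has mode (k−1)θ, so θ = 34.7/(k−1).
Need P(X < 85.5) = 0.95 with θ tied to k this way. Start at k = 2, θ = 34.7: P(X<85.5) ≈ 0.705.
Too low — raise k to concentrate. Iterating converges to k ≈ 4.35.
Then θ = 34.7/(4.35−1) ≈ 10.4.

k ≈ 4.35, θ ≈ 10.4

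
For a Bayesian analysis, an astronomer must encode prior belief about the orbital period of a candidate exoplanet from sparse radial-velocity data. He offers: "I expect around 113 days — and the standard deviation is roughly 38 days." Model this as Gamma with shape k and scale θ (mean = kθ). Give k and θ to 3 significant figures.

For Gamma(k, scale θ): mean = kθ, variance = kθ², so CV = 1/√k.
CV = SD/mean = 38/113 = 0.3363, hence k = 1/CV² = 8.84.
Then θ = mean/k = 113/8.84 = 12.8.

k ≈ 8.84, θ ≈ 12.8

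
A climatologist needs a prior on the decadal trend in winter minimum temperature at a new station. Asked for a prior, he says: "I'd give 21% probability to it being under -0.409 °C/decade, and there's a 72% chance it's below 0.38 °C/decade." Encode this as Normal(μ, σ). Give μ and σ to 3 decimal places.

For Normal(μ,σ), the p-quantile is μ + z_p·σ. Here z_{0.21} = -0.8064, z_{0.72} = 0.5828.
So -0.409 = μ − 0.8064σ and 0.38 = μ + 0.5828σ.
Subtracting: σ = (0.38 − -0.409)/(0.5828 − (-0.8064)) = 0.568.
Then μ = -0.409 − (-0.8064)·0.568 = 0.049.

μ = 0.049, σ = 0.568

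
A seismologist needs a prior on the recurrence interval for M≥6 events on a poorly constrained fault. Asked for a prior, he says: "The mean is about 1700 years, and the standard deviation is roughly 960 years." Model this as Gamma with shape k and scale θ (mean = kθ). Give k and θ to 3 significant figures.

k ≈ 3.14, θ ≈ 542

For Gamma(k, scale θ): mean = kθ, variance = kθ², so CV = 1/√k.
CV = SD/mean = 960/1700 = 0.5647, hence k = 1/CV² = 3.14.
Then θ = mean/k = 1700/3.14 = 542.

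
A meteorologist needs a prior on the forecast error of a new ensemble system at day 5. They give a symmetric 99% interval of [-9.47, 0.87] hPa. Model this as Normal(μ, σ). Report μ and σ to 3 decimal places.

A symmetric 99% interval runs μ ± z·σ with z = 2.576.
Half-width = 5.17, so σ = 5.17/2.576 = 2.007.
μ is the interval midpoint, -4.300.

μ = -4.300, σ = 2.007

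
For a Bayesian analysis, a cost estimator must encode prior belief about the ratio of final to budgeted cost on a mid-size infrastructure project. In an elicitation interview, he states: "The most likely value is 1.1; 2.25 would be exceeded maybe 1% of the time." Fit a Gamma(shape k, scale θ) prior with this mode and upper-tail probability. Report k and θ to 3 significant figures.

k ≈ 10.6, θ ≈ 0.115

Gamma(k,θ) with k>1 has mode (k−1)θ, so θ = 1.1/(k−1).
Need P(X < 2.25) = 0.99 with θ tied to k this way. Start at k = 2, θ = 1.1: P(X<2.25) ≈ 0.606.
Too low — raise k to concentrate. Iterating converges to k ≈ 10.6.
Then θ = 1.1/(10.6−1) ≈ 0.115.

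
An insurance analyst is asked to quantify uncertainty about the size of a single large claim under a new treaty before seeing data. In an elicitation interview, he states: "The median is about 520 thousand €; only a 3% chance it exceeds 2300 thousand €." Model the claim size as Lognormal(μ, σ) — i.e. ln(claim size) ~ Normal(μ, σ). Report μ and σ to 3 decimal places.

μ ≈ 6.254, σ ≈ 0.791

If T ~ Lognormal(μ,σ) then ln T ~ Normal(μ,σ), so the p-quantile of ln T is μ + z_p·σ.
ln(520) = 6.254 and ln(2300) = 7.741; z_{0.5} = 0, z_{0.97} = 1.881.
σ = (7.741 − 6.254)/(1.881 − (0)) = 0.791.
μ = 6.254 − (0)·0.791 = 6.254.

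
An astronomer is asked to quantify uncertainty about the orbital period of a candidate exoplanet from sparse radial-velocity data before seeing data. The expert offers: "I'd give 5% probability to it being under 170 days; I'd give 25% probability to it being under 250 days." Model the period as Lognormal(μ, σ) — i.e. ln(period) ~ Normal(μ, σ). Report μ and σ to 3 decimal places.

If T ~ Lognormal(μ,σ) then ln T ~ Normal(μ,σ), so the p-quantile of ln T is μ + z_p·σ.
ln(170) = 5.136 and ln(250) = 5.521; z_{0.05} = -1.645, z_{0.25} = -0.6745.
σ = (5.521 − 5.136)/(-0.6745 − (-1.645)) = 0.397.
μ = 5.136 − (-1.645)·0.397 = 5.790.

μ ≈ 5.790, σ ≈ 0.397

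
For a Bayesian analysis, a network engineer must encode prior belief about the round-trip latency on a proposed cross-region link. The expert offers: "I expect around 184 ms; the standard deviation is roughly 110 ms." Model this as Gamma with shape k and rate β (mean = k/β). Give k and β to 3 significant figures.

k ≈ 2.8, β ≈ 0.0152

For Gamma(k, rate β): mean = k/β, variance = k/β², so CV = 1/√k.
CV = SD/mean = 110/184 = 0.5978, hence k = 1/CV² = 2.8.
Then β = k/mean = 2.8/184 = 0.0152.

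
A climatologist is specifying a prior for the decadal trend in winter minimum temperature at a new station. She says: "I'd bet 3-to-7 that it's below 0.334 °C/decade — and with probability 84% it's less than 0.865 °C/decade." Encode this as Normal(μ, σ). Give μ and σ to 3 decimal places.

The p-quantile of Normal(μ,σ) is μ + z_p·σ, with z_{0.3} = -0.5244 and z_{0.84} = 0.9945.
Eliminate σ: μ = (z₂·x₁ − z₁·x₂)/(z₂ − z₁) = (0.9945·0.334 − (-0.5244)·0.865)/1.519 = 0.517.
Then σ = (x₂ − x₁)/(z₂ − z₁) = (0.865 − 0.334)/1.519 = 0.350.

μ = 0.517, σ = 0.350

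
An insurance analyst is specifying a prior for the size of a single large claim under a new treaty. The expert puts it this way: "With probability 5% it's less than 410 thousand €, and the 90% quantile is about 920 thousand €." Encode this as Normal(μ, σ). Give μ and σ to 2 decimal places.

μ = 696.66, σ = 174.28

The p-quantile of Normal(μ,σ) is μ + z_p·σ, with z_{0.05} = -1.645 and z_{0.9} = 1.282.
Eliminate σ: μ = (z₂·x₁ − z₁·x₂)/(z₂ − z₁) = (1.282·410 − (-1.645)·920)/2.926 = 696.66.
Then σ = (x₂ − x₁)/(z₂ − z₁) = (920 − 410)/2.926 = 174.28.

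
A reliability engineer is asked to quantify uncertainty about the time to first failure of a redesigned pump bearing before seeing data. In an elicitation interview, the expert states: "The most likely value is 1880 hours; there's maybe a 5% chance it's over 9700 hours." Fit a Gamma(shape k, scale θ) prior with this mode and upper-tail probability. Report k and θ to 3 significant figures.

k ≈ 1.88, θ ≈ 2130

Gamma(k,θ) with k>1 has mode (k−1)θ, so θ = 1880/(k−1).
Need P(X < 9700) = 0.95 with θ tied to k this way. Start at k = 2, θ = 1880: P(X<9700) ≈ 0.965.
Too high — lower k to spread out. Iterating converges to k ≈ 1.88.
Then θ = 1880/(1.88−1) ≈ 2130.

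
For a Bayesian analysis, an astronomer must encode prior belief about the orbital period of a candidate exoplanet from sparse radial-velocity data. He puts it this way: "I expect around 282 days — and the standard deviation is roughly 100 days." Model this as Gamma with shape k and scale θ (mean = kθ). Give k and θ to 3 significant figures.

For Gamma(k, scale θ): mean = kθ, variance = kθ², so CV = 1/√k.
CV = SD/mean = 100/282 = 0.3546, hence k = 1/CV² = 7.95.
Then θ = mean/k = 282/7.95 = 35.5.

k ≈ 7.95, θ ≈ 35.5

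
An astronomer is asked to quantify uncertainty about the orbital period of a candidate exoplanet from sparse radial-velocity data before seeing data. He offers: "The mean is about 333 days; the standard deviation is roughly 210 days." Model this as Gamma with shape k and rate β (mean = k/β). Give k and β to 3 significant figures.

k ≈ 2.51, β ≈ 0.00755

For Gamma(k, rate β): mean = k/β, variance = k/β², so CV = 1/√k.
CV = SD/mean = 210/333 = 0.6306, hence k = 1/CV² = 2.51.
Then β = k/mean = 2.51/333 = 0.00755.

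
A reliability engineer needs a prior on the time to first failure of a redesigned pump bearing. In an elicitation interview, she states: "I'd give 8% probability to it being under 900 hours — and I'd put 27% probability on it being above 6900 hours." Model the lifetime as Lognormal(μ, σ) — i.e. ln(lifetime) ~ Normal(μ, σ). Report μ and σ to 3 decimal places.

If T ~ Lognormal(μ,σ) then ln T ~ Normal(μ,σ), so the p-quantile of ln T is μ + z_p·σ.
ln(900) = 6.802 and ln(6900) = 8.839; z_{0.08} = -1.405, z_{0.73} = 0.6128.
σ = (8.839 − 6.802)/(0.6128 − (-1.405)) = 1.009.
μ = 6.802 − (-1.405)·1.009 = 8.221.

μ ≈ 8.221, σ ≈ 1.009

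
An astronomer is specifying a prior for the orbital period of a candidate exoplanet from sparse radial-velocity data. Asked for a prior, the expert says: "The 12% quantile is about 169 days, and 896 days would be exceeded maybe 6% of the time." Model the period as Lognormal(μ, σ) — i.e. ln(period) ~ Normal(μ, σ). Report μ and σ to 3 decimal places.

If T ~ Lognormal(μ,σ) then ln T ~ Normal(μ,σ), so the p-quantile of ln T is μ + z_p·σ.
ln(169) = 5.13 and ln(896) = 6.798; z_{0.12} = -1.175, z_{0.94} = 1.555.
σ = (6.798 − 5.13)/(1.555 − (-1.175)) = 0.611.
μ = 5.13 − (-1.175)·0.611 = 5.848.

μ ≈ 5.848, σ ≈ 0.611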